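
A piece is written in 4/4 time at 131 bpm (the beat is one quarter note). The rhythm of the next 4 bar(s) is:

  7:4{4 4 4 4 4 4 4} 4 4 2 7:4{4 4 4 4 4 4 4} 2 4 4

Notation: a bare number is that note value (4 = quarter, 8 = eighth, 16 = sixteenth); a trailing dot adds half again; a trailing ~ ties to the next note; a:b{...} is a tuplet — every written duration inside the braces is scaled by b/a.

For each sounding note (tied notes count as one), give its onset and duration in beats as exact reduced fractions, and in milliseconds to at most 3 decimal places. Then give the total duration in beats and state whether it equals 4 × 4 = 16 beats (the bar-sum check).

1) 0.0ms=0b +261.723ms=4/7b
2) 261.723ms=4/7b +261.723ms=4/7b
3) 523.446ms=8/7b +261.723ms=4/7b
4) 785.169ms=12/7b +261.723ms=4/7b
5) 1046.892ms=16/7b +261.723ms=4/7b
6) 1308.615ms=20/7b +261.723ms=4/7b
7) 1570.338ms=24/7b +261.723ms=4/7b
8) 1832.061ms=4b +458.015ms=1b
9) 2290.076ms=5b +458.015ms=1b
10) 2748.092ms=6b +916.031ms=2b
11) 3664.122ms=8b +261.723ms=4/7b
12) 3925.845ms=60/7b +261.723ms=4/7b
13) 4187.568ms=64/7b +261.723ms=4/7b
14) 4449.291ms=68/7b +261.723ms=4/7b
15) 4711.014ms=72/7b +261.723ms=4/7b
16) 4972.737ms=76/7b +261.723ms=4/7b
17) 5234.46ms=80/7b +261.723ms=4/7b
18) 5496.183ms=12b +916.031ms=2b
19) 6412.214ms=14b +458.015ms=1b
20) 6870.229ms=15b +458.015ms=1b
Σ=16b of 16 (131bpm 4/4) — PASS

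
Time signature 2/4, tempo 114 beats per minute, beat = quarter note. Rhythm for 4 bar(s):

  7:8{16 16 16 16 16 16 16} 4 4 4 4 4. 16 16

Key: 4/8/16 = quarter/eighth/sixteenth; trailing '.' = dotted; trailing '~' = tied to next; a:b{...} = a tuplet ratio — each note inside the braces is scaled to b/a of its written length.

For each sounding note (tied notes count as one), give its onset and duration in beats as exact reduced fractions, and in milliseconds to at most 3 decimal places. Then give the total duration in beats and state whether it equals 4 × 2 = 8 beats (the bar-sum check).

1) 0.0ms=0b +150.376ms=2/7b
2) 150.376ms=2/7b +150.376ms=2/7b
3) 300.752ms=4/7b +150.376ms=2/7b
4) 451.128ms=6/7b +150.376ms=2/7b
5) 601.504ms=8/7b +150.376ms=2/7b
6) 751.88ms=10/7b +150.376ms=2/7b
7) 902.256ms=12/7b +150.376ms=2/7b
8) 1052.632ms=2b +526.316ms=1b
9) 1578.947ms=3b +526.316ms=1b
10) 2105.263ms=4b +526.316ms=1b
11) 2631.579ms=5b +526.316ms=1b
12) 3157.895ms=6b +789.474ms=3/2b
13) 3947.368ms=15/2b +131.579ms=1/4b
14) 4078.947ms=31/4b +131.579ms=1/4b
Σ=8b of 8 (114bpm 2/4) — PASS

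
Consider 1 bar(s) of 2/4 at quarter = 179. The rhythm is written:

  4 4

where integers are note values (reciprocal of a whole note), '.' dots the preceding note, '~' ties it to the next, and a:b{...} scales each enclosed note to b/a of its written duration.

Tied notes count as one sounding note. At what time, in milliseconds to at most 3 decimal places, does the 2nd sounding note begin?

1. 0.0ms @ 0 + 335.196ms (1)
2. 335.196ms @ 1 + 335.196ms (1)

note 2 onset = 1b = 335.196ms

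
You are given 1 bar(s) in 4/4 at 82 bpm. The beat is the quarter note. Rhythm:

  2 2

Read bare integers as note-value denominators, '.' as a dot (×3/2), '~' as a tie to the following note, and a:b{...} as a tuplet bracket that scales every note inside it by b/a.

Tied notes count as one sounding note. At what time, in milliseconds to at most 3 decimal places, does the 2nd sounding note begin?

note 2 onset = 2b = 1463.415ms

1. 0.0ms @ 0 + 1463.415ms (2)
2. 1463.415ms @ 2 + 1463.415ms (2)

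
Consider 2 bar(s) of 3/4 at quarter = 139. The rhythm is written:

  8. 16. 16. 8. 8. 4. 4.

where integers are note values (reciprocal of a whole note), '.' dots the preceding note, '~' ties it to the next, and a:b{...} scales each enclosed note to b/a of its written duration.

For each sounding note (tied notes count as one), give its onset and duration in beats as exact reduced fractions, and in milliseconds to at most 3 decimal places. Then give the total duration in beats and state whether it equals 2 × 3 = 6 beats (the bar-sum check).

1) 0.0ms=0b +323.741ms=3/4b
2) 323.741ms=3/4b +161.871ms=3/8b
3) 485.612ms=9/8b +161.871ms=3/8b
4) 647.482ms=3/2b +323.741ms=3/4b
5) 971.223ms=9/4b +323.741ms=3/4b
6) 1294.964ms=3b +647.482ms=3/2b
7) 1942.446ms=9/2b +647.482ms=3/2b
Σ=6b of 6 (139bpm 3/4) — PASS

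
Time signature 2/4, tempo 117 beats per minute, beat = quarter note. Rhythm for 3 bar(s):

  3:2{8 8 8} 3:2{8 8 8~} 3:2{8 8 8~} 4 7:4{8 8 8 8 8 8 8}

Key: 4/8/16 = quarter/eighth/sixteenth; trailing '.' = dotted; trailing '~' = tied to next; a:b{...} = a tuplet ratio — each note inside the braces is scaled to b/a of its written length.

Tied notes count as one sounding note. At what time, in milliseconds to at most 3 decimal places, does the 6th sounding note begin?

1. 0.0ms @ 0 + 170.94ms (1/3)
2. 170.94ms @ 1/3 + 170.94ms (1/3)
3. 341.88ms @ 2/3 + 170.94ms (1/3)
4. 512.821ms @ 1 + 170.94ms (1/3)
5. 683.761ms @ 4/3 + 170.94ms (1/3)
6. 854.701ms @ 5/3 + 341.88ms (2/3)
7. 1196.581ms @ 7/3 + 170.94ms (1/3)
8. 1367.521ms @ 8/3 + 683.761ms (4/3)
9. 2051.282ms @ 4 + 146.52ms (2/7)
10. 2197.802ms @ 30/7 + 146.52ms (2/7)
11. 2344.322ms @ 32/7 + 146.52ms (2/7)
12. 2490.842ms @ 34/7 + 146.52ms (2/7)
13. 2637.363ms @ 36/7 + 146.52ms (2/7)
14. 2783.883ms @ 38/7 + 146.52ms (2/7)
15. 2930.403ms @ 40/7 + 146.52ms (2/7)

note 6 onset = 5/3b = 854.701ms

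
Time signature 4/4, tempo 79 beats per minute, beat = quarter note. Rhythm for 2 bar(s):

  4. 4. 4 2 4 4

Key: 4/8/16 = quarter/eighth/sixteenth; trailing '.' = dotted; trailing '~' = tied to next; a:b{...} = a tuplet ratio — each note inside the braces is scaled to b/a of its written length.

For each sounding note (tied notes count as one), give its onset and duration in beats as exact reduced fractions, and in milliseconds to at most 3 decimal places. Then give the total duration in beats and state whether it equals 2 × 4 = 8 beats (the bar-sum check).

1) 0.0ms=0b +1139.241ms=3/2b
2) 1139.241ms=3/2b +1139.241ms=3/2b
3) 2278.481ms=3b +759.494ms=1b
4) 3037.975ms=4b +1518.987ms=2b
5) 4556.962ms=6b +759.494ms=1b
6) 5316.456ms=7b +759.494ms=1b
Σ=8b of 8 (79bpm 4/4) — PASS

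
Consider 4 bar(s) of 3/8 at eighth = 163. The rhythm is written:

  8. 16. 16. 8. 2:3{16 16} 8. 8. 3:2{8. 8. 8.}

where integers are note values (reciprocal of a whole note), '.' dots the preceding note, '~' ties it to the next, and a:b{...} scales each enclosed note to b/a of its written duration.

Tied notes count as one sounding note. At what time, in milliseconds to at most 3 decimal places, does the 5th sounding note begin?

1. 0.0ms @ 0 + 552.147ms (3/2)
2. 552.147ms @ 3/2 + 276.074ms (3/4)
3. 828.221ms @ 9/4 + 276.074ms (3/4)
4. 1104.294ms @ 3 + 552.147ms (3/2)
5. 1656.442ms @ 9/2 + 276.074ms (3/4)
6. 1932.515ms @ 21/4 + 276.074ms (3/4)
7. 2208.589ms @ 6 + 552.147ms (3/2)
8. 2760.736ms @ 15/2 + 552.147ms (3/2)
9. 3312.883ms @ 9 + 368.098ms (1)
10. 3680.982ms @ 10 + 368.098ms (1)
11. 4049.08ms @ 11 + 368.098ms (1)

note 5 onset = 9/2b = 1656.442ms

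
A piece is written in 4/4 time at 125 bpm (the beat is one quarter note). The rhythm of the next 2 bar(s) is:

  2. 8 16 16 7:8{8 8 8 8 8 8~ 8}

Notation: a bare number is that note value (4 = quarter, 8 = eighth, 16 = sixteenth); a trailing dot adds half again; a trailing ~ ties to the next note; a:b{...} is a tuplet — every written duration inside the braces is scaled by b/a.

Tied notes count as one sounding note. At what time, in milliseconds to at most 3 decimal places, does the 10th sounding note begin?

note 10 onset = 48/7b = 3291.429ms

1. 0.0ms @ 0 + 1440.0ms (3)
2. 1440.0ms @ 3 + 240.0ms (1/2)
3. 1680.0ms @ 7/2 + 120.0ms (1/4)
4. 1800.0ms @ 15/4 + 120.0ms (1/4)
5. 1920.0ms @ 4 + 274.286ms (4/7)
6. 2194.286ms @ 32/7 + 274.286ms (4/7)
7. 2468.571ms @ 36/7 + 274.286ms (4/7)
8. 2742.857ms @ 40/7 + 274.286ms (4/7)
9. 3017.143ms @ 44/7 + 274.286ms (4/7)
10. 3291.429ms @ 48/7 + 548.571ms (8/7)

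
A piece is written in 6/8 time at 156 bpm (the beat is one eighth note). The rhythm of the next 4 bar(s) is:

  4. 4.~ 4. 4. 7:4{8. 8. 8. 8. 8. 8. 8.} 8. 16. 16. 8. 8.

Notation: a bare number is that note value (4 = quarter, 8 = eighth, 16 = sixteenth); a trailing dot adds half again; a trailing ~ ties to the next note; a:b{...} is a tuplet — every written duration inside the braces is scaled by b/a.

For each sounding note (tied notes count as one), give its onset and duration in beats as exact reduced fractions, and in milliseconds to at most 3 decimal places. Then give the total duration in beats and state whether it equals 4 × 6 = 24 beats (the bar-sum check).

1) 0.0ms=0b +1153.846ms=3b
2) 1153.846ms=3b +2307.692ms=6b
3) 3461.538ms=9b +1153.846ms=3b
4) 4615.385ms=12b +329.67ms=6/7b
5) 4945.055ms=90/7b +329.67ms=6/7b
6) 5274.725ms=96/7b +329.67ms=6/7b
7) 5604.396ms=102/7b +329.67ms=6/7b
8) 5934.066ms=108/7b +329.67ms=6/7b
9) 6263.736ms=114/7b +329.67ms=6/7b
10) 6593.407ms=120/7b +329.67ms=6/7b
11) 6923.077ms=18b +576.923ms=3/2b
12) 7500.0ms=39/2b +288.462ms=3/4b
13) 7788.462ms=81/4b +288.462ms=3/4b
14) 8076.923ms=21b +576.923ms=3/2b
15) 8653.846ms=45/2b +576.923ms=3/2b
Σ=24b of 24 (156bpm 6/8) — PASS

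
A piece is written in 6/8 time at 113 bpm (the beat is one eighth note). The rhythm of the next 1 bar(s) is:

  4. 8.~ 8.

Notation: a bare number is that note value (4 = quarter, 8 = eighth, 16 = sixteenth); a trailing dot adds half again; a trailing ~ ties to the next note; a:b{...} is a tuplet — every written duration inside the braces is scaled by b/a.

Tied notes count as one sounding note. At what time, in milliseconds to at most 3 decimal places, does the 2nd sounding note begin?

note 2 onset = 3b = 1592.92ms

1. 0.0ms @ 0 + 1592.92ms (3)
2. 1592.92ms @ 3 + 1592.92ms (3)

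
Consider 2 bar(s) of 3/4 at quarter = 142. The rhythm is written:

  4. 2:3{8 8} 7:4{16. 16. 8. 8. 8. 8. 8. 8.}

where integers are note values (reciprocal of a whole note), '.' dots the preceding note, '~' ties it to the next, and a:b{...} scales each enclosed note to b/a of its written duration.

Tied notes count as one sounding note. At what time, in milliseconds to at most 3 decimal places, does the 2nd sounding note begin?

note 2 onset = 3/2b = 633.803ms

1. 0.0ms @ 0 + 633.803ms (3/2)
2. 633.803ms @ 3/2 + 316.901ms (3/4)
3. 950.704ms @ 9/4 + 316.901ms (3/4)
4. 1267.606ms @ 3 + 90.543ms (3/14)
5. 1358.149ms @ 45/14 + 90.543ms (3/14)
6. 1448.692ms @ 24/7 + 181.087ms (3/7)
7. 1629.779ms @ 27/7 + 181.087ms (3/7)
8. 1810.865ms @ 30/7 + 181.087ms (3/7)
9. 1991.952ms @ 33/7 + 181.087ms (3/7)
10. 2173.038ms @ 36/7 + 181.087ms (3/7)
11. 2354.125ms @ 39/7 + 181.087ms (3/7)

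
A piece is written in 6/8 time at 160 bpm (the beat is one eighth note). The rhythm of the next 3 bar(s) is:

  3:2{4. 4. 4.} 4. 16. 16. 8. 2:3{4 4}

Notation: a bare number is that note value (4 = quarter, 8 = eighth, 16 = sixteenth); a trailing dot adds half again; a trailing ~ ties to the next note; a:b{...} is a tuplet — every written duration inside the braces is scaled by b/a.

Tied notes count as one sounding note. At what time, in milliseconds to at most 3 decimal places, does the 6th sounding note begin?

note 6 onset = 39/4b = 3656.25ms

1. 0.0ms @ 0 + 750.0ms (2)
2. 750.0ms @ 2 + 750.0ms (2)
3. 1500.0ms @ 4 + 750.0ms (2)
4. 2250.0ms @ 6 + 1125.0ms (3)
5. 3375.0ms @ 9 + 281.25ms (3/4)
6. 3656.25ms @ 39/4 + 281.25ms (3/4)
7. 3937.5ms @ 21/2 + 562.5ms (3/2)
8. 4500.0ms @ 12 + 1125.0ms (3)
9. 5625.0ms @ 15 + 1125.0ms (3)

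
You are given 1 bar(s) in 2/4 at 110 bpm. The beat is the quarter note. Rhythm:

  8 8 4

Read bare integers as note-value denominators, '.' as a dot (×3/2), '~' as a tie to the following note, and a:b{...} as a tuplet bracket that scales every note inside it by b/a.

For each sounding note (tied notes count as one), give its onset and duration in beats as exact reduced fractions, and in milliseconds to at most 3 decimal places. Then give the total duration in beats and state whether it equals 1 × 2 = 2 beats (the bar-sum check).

1) 0.0ms=0b +272.727ms=1/2b
2) 272.727ms=1/2b +272.727ms=1/2b
3) 545.455ms=1b +545.455ms=1b
Σ=2b of 2 (110bpm 2/4) — PASS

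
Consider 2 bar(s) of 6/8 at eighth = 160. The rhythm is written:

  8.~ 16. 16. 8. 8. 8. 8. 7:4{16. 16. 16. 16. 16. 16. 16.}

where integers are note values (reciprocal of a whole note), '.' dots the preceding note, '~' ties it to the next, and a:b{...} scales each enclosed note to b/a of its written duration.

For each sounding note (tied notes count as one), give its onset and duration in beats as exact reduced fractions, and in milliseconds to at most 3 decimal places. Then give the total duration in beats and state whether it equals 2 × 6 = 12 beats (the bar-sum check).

1) 0.0ms=0b +843.75ms=9/4b
2) 843.75ms=9/4b +281.25ms=3/4b
3) 1125.0ms=3b +562.5ms=3/2b
4) 1687.5ms=9/2b +562.5ms=3/2b
5) 2250.0ms=6b +562.5ms=3/2b
6) 2812.5ms=15/2b +562.5ms=3/2b
7) 3375.0ms=9b +160.714ms=3/7b
8) 3535.714ms=66/7b +160.714ms=3/7b
9) 3696.429ms=69/7b +160.714ms=3/7b
10) 3857.143ms=72/7b +160.714ms=3/7b
11) 4017.857ms=75/7b +160.714ms=3/7b
12) 4178.571ms=78/7b +160.714ms=3/7b
13) 4339.286ms=81/7b +160.714ms=3/7b
Σ=12b of 12 (160bpm 6/8) — PASS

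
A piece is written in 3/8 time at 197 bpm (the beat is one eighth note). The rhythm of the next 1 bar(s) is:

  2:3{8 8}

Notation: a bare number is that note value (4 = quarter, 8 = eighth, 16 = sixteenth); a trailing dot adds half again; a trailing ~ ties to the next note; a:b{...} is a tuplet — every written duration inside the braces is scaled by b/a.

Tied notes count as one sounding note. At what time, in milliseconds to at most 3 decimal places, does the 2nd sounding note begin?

note 2 onset = 3/2b = 456.853ms

1. 0.0ms @ 0 + 456.853ms (3/2)
2. 456.853ms @ 3/2 + 456.853ms (3/2)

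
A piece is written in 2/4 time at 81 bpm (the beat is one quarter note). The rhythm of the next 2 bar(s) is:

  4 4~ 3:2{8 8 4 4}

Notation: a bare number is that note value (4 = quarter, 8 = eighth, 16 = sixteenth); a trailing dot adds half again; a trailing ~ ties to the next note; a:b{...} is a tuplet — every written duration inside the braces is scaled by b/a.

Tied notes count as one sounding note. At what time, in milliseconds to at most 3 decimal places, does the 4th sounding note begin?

note 4 onset = 8/3b = 1975.309ms

1. 0.0ms @ 0 + 740.741ms (1)
2. 740.741ms @ 1 + 987.654ms (4/3)
3. 1728.395ms @ 7/3 + 246.914ms (1/3)
4. 1975.309ms @ 8/3 + 493.827ms (2/3)
5. 2469.136ms @ 10/3 + 493.827ms (2/3)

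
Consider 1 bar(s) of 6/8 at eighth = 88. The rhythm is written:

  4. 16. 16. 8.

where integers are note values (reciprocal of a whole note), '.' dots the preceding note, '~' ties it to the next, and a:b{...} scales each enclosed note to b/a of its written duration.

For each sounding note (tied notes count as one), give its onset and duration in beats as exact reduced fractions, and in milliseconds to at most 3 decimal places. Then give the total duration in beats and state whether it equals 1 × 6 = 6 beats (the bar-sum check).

1) 0.0ms=0b +2045.455ms=3b
2) 2045.455ms=3b +511.364ms=3/4b
3) 2556.818ms=15/4b +511.364ms=3/4b
4) 3068.182ms=9/2b +1022.727ms=3/2b
Σ=6b of 6 (88bpm 6/8) — PASS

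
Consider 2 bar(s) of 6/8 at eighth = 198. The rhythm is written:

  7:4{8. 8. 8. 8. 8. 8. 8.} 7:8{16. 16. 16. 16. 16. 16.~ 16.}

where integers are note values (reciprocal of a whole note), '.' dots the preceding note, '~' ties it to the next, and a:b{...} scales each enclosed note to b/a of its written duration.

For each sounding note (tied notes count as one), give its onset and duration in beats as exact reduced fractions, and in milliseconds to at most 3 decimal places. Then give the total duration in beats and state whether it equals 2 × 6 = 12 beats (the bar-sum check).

1) 0.0ms=0b +259.74ms=6/7b
2) 259.74ms=6/7b +259.74ms=6/7b
3) 519.481ms=12/7b +259.74ms=6/7b
4) 779.221ms=18/7b +259.74ms=6/7b
5) 1038.961ms=24/7b +259.74ms=6/7b
6) 1298.701ms=30/7b +259.74ms=6/7b
7) 1558.442ms=36/7b +259.74ms=6/7b
8) 1818.182ms=6b +259.74ms=6/7b
9) 2077.922ms=48/7b +259.74ms=6/7b
10) 2337.662ms=54/7b +259.74ms=6/7b
11) 2597.403ms=60/7b +259.74ms=6/7b
12) 2857.143ms=66/7b +259.74ms=6/7b
13) 3116.883ms=72/7b +519.481ms=12/7b
Σ=12b of 12 (198bpm 6/8) — PASS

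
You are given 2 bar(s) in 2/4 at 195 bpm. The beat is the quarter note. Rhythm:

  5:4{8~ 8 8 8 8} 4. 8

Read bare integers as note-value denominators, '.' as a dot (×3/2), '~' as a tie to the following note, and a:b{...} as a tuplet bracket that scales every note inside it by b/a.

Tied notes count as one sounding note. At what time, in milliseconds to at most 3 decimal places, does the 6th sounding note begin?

1. 0.0ms @ 0 + 246.154ms (4/5)
2. 246.154ms @ 4/5 + 123.077ms (2/5)
3. 369.231ms @ 6/5 + 123.077ms (2/5)
4. 492.308ms @ 8/5 + 123.077ms (2/5)
5. 615.385ms @ 2 + 461.538ms (3/2)
6. 1076.923ms @ 7/2 + 153.846ms (1/2)

note 6 onset = 7/2b = 1076.923ms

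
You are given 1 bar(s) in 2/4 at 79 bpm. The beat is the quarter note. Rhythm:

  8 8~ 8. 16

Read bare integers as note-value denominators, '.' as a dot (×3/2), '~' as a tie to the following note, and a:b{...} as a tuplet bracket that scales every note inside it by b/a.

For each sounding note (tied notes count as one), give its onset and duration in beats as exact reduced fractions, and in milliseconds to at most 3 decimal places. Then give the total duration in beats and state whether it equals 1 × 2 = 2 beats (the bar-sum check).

1) 0.0ms=0b +379.747ms=1/2b
2) 379.747ms=1/2b +949.367ms=5/4b
3) 1329.114ms=7/4b +189.873ms=1/4b
Σ=2b of 2 (79bpm 2/4) — PASS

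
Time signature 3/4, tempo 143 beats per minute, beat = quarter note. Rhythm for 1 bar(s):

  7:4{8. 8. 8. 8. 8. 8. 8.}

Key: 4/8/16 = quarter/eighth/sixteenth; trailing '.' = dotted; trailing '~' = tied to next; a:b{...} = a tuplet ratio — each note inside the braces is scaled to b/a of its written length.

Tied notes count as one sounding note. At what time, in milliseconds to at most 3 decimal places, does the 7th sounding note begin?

note 7 onset = 18/7b = 1078.921ms

1. 0.0ms @ 0 + 179.82ms (3/7)
2. 179.82ms @ 3/7 + 179.82ms (3/7)
3. 359.64ms @ 6/7 + 179.82ms (3/7)
4. 539.461ms @ 9/7 + 179.82ms (3/7)
5. 719.281ms @ 12/7 + 179.82ms (3/7)
6. 899.101ms @ 15/7 + 179.82ms (3/7)
7. 1078.921ms @ 18/7 + 179.82ms (3/7)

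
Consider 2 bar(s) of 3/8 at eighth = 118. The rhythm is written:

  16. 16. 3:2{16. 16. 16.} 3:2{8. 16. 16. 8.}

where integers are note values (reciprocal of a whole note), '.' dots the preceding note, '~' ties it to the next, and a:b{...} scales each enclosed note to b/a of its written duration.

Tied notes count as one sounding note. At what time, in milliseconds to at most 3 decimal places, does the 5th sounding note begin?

note 5 onset = 5/2b = 1271.186ms

1. 0.0ms @ 0 + 381.356ms (3/4)
2. 381.356ms @ 3/4 + 381.356ms (3/4)
3. 762.712ms @ 3/2 + 254.237ms (1/2)
4. 1016.949ms @ 2 + 254.237ms (1/2)
5. 1271.186ms @ 5/2 + 254.237ms (1/2)
6. 1525.424ms @ 3 + 508.475ms (1)
7. 2033.898ms @ 4 + 254.237ms (1/2)
8. 2288.136ms @ 9/2 + 254.237ms (1/2)
9. 2542.373ms @ 5 + 508.475ms (1)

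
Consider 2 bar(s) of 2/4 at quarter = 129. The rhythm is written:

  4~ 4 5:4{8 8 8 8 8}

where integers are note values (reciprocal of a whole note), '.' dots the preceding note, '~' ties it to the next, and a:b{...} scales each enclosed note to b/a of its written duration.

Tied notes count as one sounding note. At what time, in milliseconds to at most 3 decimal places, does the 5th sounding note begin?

1. 0.0ms @ 0 + 930.233ms (2)
2. 930.233ms @ 2 + 186.047ms (2/5)
3. 1116.279ms @ 12/5 + 186.047ms (2/5)
4. 1302.326ms @ 14/5 + 186.047ms (2/5)
5. 1488.372ms @ 16/5 + 186.047ms (2/5)
6. 1674.419ms @ 18/5 + 186.047ms (2/5)

note 5 onset = 16/5b = 1488.372ms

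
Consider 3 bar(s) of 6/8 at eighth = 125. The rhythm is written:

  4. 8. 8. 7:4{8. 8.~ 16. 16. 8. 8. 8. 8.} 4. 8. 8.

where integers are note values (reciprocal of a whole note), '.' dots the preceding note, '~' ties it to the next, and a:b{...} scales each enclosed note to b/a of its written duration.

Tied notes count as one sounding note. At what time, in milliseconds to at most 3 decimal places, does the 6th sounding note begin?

1. 0.0ms @ 0 + 1440.0ms (3)
2. 1440.0ms @ 3 + 720.0ms (3/2)
3. 2160.0ms @ 9/2 + 720.0ms (3/2)
4. 2880.0ms @ 6 + 411.429ms (6/7)
5. 3291.429ms @ 48/7 + 617.143ms (9/7)
6. 3908.571ms @ 57/7 + 205.714ms (3/7)
7. 4114.286ms @ 60/7 + 411.429ms (6/7)
8. 4525.714ms @ 66/7 + 411.429ms (6/7)
9. 4937.143ms @ 72/7 + 411.429ms (6/7)
10. 5348.571ms @ 78/7 + 411.429ms (6/7)
11. 5760.0ms @ 12 + 1440.0ms (3)
12. 7200.0ms @ 15 + 720.0ms (3/2)
13. 7920.0ms @ 33/2 + 720.0ms (3/2)

note 6 onset = 57/7b = 3908.571ms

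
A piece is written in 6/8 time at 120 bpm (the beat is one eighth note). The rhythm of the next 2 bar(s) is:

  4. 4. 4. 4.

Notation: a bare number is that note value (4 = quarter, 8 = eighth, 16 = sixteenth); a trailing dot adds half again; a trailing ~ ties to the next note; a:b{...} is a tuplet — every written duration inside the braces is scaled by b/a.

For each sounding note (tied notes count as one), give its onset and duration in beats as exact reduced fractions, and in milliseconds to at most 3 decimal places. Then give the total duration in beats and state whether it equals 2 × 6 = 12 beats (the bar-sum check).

1) 0.0ms=0b +1500.0ms=3b
2) 1500.0ms=3b +1500.0ms=3b
3) 3000.0ms=6b +1500.0ms=3b
4) 4500.0ms=9b +1500.0ms=3b
Σ=12b of 12 (120bpm 6/8) — PASS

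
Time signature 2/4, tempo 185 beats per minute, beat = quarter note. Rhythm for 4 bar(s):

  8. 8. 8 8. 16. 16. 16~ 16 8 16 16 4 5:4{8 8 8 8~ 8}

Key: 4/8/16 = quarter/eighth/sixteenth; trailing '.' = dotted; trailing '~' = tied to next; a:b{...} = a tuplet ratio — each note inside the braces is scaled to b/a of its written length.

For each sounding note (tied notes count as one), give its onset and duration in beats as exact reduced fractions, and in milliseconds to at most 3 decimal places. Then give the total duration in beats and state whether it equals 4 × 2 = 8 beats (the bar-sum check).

1) 0.0ms=0b +243.243ms=3/4b
2) 243.243ms=3/4b +243.243ms=3/4b
3) 486.486ms=3/2b +162.162ms=1/2b
4) 648.649ms=2b +243.243ms=3/4b
5) 891.892ms=11/4b +121.622ms=3/8b
6) 1013.514ms=25/8b +121.622ms=3/8b
7) 1135.135ms=7/2b +162.162ms=1/2b
8) 1297.297ms=4b +162.162ms=1/2b
9) 1459.459ms=9/2b +81.081ms=1/4b
10) 1540.541ms=19/4b +81.081ms=1/4b
11) 1621.622ms=5b +324.324ms=1b
12) 1945.946ms=6b +129.73ms=2/5b
13) 2075.676ms=32/5b +129.73ms=2/5b
14) 2205.405ms=34/5b +129.73ms=2/5b
15) 2335.135ms=36/5b +259.459ms=4/5b
Σ=8b of 8 (185bpm 2/4) — PASS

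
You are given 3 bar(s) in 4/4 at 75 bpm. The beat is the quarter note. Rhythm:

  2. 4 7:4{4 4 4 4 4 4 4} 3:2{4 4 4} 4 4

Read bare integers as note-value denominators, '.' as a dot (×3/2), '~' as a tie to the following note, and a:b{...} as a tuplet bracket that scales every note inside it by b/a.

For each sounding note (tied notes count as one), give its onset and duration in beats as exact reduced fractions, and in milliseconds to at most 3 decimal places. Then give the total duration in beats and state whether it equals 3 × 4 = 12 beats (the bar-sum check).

1) 0.0ms=0b +2400.0ms=3b
2) 2400.0ms=3b +800.0ms=1b
3) 3200.0ms=4b +457.143ms=4/7b
4) 3657.143ms=32/7b +457.143ms=4/7b
5) 4114.286ms=36/7b +457.143ms=4/7b
6) 4571.429ms=40/7b +457.143ms=4/7b
7) 5028.571ms=44/7b +457.143ms=4/7b
8) 5485.714ms=48/7b +457.143ms=4/7b
9) 5942.857ms=52/7b +457.143ms=4/7b
10) 6400.0ms=8b +533.333ms=2/3b
11) 6933.333ms=26/3b +533.333ms=2/3b
12) 7466.667ms=28/3b +533.333ms=2/3b
13) 8000.0ms=10b +800.0ms=1b
14) 8800.0ms=11b +800.0ms=1b
Σ=12b of 12 (75bpm 4/4) — PASS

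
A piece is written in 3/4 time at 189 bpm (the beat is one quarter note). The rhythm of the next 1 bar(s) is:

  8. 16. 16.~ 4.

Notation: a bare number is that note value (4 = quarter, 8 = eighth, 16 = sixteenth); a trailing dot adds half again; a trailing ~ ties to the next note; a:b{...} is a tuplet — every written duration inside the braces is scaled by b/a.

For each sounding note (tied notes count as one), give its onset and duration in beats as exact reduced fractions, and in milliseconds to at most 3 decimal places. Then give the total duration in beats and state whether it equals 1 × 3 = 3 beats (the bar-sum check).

1) 0.0ms=0b +238.095ms=3/4b
2) 238.095ms=3/4b +119.048ms=3/8b
3) 357.143ms=9/8b +595.238ms=15/8b
Σ=3b of 3 (189bpm 3/4) — PASS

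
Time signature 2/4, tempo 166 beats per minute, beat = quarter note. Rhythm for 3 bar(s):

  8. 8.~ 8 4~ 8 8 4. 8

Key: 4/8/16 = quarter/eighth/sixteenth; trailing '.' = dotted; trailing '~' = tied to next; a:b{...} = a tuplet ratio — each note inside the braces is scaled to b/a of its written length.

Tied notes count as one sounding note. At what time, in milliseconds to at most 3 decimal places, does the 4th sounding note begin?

note 4 onset = 7/2b = 1265.06ms

1. 0.0ms @ 0 + 271.084ms (3/4)
2. 271.084ms @ 3/4 + 451.807ms (5/4)
3. 722.892ms @ 2 + 542.169ms (3/2)
4. 1265.06ms @ 7/2 + 180.723ms (1/2)
5. 1445.783ms @ 4 + 542.169ms (3/2)
6. 1987.952ms @ 11/2 + 180.723ms (1/2)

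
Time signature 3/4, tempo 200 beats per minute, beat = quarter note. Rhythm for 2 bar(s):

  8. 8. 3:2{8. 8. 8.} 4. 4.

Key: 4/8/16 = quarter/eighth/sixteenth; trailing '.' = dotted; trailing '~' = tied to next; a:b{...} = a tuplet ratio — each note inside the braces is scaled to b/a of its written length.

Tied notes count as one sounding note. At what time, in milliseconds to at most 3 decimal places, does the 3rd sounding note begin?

1. 0.0ms @ 0 + 225.0ms (3/4)
2. 225.0ms @ 3/4 + 225.0ms (3/4)
3. 450.0ms @ 3/2 + 150.0ms (1/2)
4. 600.0ms @ 2 + 150.0ms (1/2)
5. 750.0ms @ 5/2 + 150.0ms (1/2)
6. 900.0ms @ 3 + 450.0ms (3/2)
7. 1350.0ms @ 9/2 + 450.0ms (3/2)

note 3 onset = 3/2b = 450.0ms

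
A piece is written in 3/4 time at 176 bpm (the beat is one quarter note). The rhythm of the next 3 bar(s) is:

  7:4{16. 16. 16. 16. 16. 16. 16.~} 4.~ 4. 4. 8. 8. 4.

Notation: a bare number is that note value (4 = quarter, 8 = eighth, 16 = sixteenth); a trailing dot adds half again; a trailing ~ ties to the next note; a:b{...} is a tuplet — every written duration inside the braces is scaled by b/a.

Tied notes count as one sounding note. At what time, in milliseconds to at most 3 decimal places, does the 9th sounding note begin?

note 9 onset = 6b = 2045.455ms

1. 0.0ms @ 0 + 73.052ms (3/14)
2. 73.052ms @ 3/14 + 73.052ms (3/14)
3. 146.104ms @ 3/7 + 73.052ms (3/14)
4. 219.156ms @ 9/14 + 73.052ms (3/14)
5. 292.208ms @ 6/7 + 73.052ms (3/14)
6. 365.26ms @ 15/14 + 73.052ms (3/14)
7. 438.312ms @ 9/7 + 1095.779ms (45/14)
8. 1534.091ms @ 9/2 + 511.364ms (3/2)
9. 2045.455ms @ 6 + 255.682ms (3/4)
10. 2301.136ms @ 27/4 + 255.682ms (3/4)
11. 2556.818ms @ 15/2 + 511.364ms (3/2)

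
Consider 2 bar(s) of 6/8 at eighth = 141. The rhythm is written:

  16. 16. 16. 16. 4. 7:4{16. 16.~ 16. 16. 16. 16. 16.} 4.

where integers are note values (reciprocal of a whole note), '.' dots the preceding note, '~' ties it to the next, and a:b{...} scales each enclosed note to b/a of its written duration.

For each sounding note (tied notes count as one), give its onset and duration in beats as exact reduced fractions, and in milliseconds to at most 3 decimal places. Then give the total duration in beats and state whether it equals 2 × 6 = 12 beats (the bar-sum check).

1) 0.0ms=0b +319.149ms=3/4b
2) 319.149ms=3/4b +319.149ms=3/4b
3) 638.298ms=3/2b +319.149ms=3/4b
4) 957.447ms=9/4b +319.149ms=3/4b
5) 1276.596ms=3b +1276.596ms=3b
6) 2553.191ms=6b +182.371ms=3/7b
7) 2735.562ms=45/7b +364.742ms=6/7b
8) 3100.304ms=51/7b +182.371ms=3/7b
9) 3282.675ms=54/7b +182.371ms=3/7b
10) 3465.046ms=57/7b +182.371ms=3/7b
11) 3647.416ms=60/7b +182.371ms=3/7b
12) 3829.787ms=9b +1276.596ms=3b
Σ=12b of 12 (141bpm 6/8) — PASS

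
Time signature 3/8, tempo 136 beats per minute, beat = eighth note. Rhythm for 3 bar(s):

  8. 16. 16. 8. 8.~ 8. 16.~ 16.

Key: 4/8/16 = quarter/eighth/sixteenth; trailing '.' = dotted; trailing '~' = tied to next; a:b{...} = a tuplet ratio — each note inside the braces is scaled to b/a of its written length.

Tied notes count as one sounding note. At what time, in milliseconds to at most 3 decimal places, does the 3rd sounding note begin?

1. 0.0ms @ 0 + 661.765ms (3/2)
2. 661.765ms @ 3/2 + 330.882ms (3/4)
3. 992.647ms @ 9/4 + 330.882ms (3/4)
4. 1323.529ms @ 3 + 661.765ms (3/2)
5. 1985.294ms @ 9/2 + 1323.529ms (3)
6. 3308.824ms @ 15/2 + 661.765ms (3/2)

note 3 onset = 9/4b = 992.647ms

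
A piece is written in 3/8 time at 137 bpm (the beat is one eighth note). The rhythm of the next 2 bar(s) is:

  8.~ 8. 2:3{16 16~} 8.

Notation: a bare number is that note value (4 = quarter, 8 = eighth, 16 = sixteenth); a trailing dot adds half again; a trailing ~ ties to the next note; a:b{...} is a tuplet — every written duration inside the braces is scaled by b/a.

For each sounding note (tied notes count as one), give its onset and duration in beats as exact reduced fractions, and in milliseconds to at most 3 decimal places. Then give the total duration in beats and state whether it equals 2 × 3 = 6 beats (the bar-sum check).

1) 0.0ms=0b +1313.869ms=3b
2) 1313.869ms=3b +328.467ms=3/4b
3) 1642.336ms=15/4b +985.401ms=9/4b
Σ=6b of 6 (137bpm 3/8) — PASS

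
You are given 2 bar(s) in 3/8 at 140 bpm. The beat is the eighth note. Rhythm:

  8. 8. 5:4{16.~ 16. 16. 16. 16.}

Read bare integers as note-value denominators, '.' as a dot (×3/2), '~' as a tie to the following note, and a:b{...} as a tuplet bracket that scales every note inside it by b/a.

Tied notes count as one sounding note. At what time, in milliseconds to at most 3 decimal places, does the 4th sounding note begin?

1. 0.0ms @ 0 + 642.857ms (3/2)
2. 642.857ms @ 3/2 + 642.857ms (3/2)
3. 1285.714ms @ 3 + 514.286ms (6/5)
4. 1800.0ms @ 21/5 + 257.143ms (3/5)
5. 2057.143ms @ 24/5 + 257.143ms (3/5)
6. 2314.286ms @ 27/5 + 257.143ms (3/5)

note 4 onset = 21/5b = 1800.0ms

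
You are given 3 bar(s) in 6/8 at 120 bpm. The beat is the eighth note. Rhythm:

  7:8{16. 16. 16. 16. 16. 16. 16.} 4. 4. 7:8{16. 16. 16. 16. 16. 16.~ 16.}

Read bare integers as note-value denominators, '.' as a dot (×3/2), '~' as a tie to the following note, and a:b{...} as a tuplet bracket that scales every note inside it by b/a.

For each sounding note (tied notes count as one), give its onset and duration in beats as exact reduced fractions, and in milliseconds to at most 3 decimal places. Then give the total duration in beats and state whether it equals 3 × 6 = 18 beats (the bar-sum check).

1) 0.0ms=0b +428.571ms=6/7b
2) 428.571ms=6/7b +428.571ms=6/7b
3) 857.143ms=12/7b +428.571ms=6/7b
4) 1285.714ms=18/7b +428.571ms=6/7b
5) 1714.286ms=24/7b +428.571ms=6/7b
6) 2142.857ms=30/7b +428.571ms=6/7b
7) 2571.429ms=36/7b +428.571ms=6/7b
8) 3000.0ms=6b +1500.0ms=3b
9) 4500.0ms=9b +1500.0ms=3b
10) 6000.0ms=12b +428.571ms=6/7b
11) 6428.571ms=90/7b +428.571ms=6/7b
12) 6857.143ms=96/7b +428.571ms=6/7b
13) 7285.714ms=102/7b +428.571ms=6/7b
14) 7714.286ms=108/7b +428.571ms=6/7b
15) 8142.857ms=114/7b +857.143ms=12/7b
Σ=18b of 18 (120bpm 6/8) — PASS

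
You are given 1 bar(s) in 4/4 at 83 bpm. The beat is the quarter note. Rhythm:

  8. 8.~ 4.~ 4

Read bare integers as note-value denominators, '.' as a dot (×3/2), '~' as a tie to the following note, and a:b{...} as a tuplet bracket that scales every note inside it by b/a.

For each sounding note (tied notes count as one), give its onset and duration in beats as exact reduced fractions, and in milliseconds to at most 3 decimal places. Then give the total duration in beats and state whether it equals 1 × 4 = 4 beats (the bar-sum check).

1) 0.0ms=0b +542.169ms=3/4b
2) 542.169ms=3/4b +2349.398ms=13/4b
Σ=4b of 4 (83bpm 4/4) — PASS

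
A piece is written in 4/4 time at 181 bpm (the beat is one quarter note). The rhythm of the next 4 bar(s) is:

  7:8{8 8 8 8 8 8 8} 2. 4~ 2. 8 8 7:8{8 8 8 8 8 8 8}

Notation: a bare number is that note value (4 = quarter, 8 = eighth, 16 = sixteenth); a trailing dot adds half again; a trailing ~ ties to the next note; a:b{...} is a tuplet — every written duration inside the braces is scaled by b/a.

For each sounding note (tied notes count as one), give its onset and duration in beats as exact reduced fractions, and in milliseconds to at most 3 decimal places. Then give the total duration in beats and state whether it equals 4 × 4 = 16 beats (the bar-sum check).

1) 0.0ms=0b +189.424ms=4/7b
2) 189.424ms=4/7b +189.424ms=4/7b
3) 378.848ms=8/7b +189.424ms=4/7b
4) 568.272ms=12/7b +189.424ms=4/7b
5) 757.695ms=16/7b +189.424ms=4/7b
6) 947.119ms=20/7b +189.424ms=4/7b
7) 1136.543ms=24/7b +189.424ms=4/7b
8) 1325.967ms=4b +994.475ms=3b
9) 2320.442ms=7b +1325.967ms=4b
10) 3646.409ms=11b +165.746ms=1/2b
11) 3812.155ms=23/2b +165.746ms=1/2b
12) 3977.901ms=12b +189.424ms=4/7b
13) 4167.324ms=88/7b +189.424ms=4/7b
14) 4356.748ms=92/7b +189.424ms=4/7b
15) 4546.172ms=96/7b +189.424ms=4/7b
16) 4735.596ms=100/7b +189.424ms=4/7b
17) 4925.02ms=104/7b +189.424ms=4/7b
18) 5114.444ms=108/7b +189.424ms=4/7b
Σ=16b of 16 (181bpm 4/4) — PASS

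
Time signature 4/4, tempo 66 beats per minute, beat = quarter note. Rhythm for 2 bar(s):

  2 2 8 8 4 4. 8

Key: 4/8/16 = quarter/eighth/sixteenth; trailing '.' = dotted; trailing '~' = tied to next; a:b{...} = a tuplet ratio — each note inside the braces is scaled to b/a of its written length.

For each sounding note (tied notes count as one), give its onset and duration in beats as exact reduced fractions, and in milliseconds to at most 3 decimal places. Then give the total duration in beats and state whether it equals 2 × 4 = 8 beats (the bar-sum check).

1) 0.0ms=0b +1818.182ms=2b
2) 1818.182ms=2b +1818.182ms=2b
3) 3636.364ms=4b +454.545ms=1/2b
4) 4090.909ms=9/2b +454.545ms=1/2b
5) 4545.455ms=5b +909.091ms=1b
6) 5454.545ms=6b +1363.636ms=3/2b
7) 6818.182ms=15/2b +454.545ms=1/2b
Σ=8b of 8 (66bpm 4/4) — PASS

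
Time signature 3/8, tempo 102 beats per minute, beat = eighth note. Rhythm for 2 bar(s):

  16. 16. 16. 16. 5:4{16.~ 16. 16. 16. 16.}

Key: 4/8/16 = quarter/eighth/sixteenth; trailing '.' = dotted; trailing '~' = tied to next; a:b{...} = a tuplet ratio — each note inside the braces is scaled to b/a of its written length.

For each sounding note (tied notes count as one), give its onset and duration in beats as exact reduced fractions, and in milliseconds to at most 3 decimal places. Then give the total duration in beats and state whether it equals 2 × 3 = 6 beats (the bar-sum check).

1) 0.0ms=0b +441.176ms=3/4b
2) 441.176ms=3/4b +441.176ms=3/4b
3) 882.353ms=3/2b +441.176ms=3/4b
4) 1323.529ms=9/4b +441.176ms=3/4b
5) 1764.706ms=3b +705.882ms=6/5b
6) 2470.588ms=21/5b +352.941ms=3/5b
7) 2823.529ms=24/5b +352.941ms=3/5b
8) 3176.471ms=27/5b +352.941ms=3/5b
Σ=6b of 6 (102bpm 3/8) — PASS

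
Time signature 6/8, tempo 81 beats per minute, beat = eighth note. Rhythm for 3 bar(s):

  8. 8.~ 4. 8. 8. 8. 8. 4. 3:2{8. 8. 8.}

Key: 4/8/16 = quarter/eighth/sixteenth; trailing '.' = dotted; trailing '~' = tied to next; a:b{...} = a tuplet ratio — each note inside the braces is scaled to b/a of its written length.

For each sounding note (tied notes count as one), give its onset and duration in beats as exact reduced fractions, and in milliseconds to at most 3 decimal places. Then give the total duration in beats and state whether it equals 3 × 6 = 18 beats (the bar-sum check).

1) 0.0ms=0b +1111.111ms=3/2b
2) 1111.111ms=3/2b +3333.333ms=9/2b
3) 4444.444ms=6b +1111.111ms=3/2b
4) 5555.556ms=15/2b +1111.111ms=3/2b
5) 6666.667ms=9b +1111.111ms=3/2b
6) 7777.778ms=21/2b +1111.111ms=3/2b
7) 8888.889ms=12b +2222.222ms=3b
8) 11111.111ms=15b +740.741ms=1b
9) 11851.852ms=16b +740.741ms=1b
10) 12592.593ms=17b +740.741ms=1b
Σ=18b of 18 (81bpm 6/8) — PASS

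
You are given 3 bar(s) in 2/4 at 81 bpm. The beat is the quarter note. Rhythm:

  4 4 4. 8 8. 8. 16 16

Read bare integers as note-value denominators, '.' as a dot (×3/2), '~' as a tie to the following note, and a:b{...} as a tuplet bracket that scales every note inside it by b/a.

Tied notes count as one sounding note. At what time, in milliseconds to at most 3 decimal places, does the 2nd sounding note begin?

1. 0.0ms @ 0 + 740.741ms (1)
2. 740.741ms @ 1 + 740.741ms (1)
3. 1481.481ms @ 2 + 1111.111ms (3/2)
4. 2592.593ms @ 7/2 + 370.37ms (1/2)
5. 2962.963ms @ 4 + 555.556ms (3/4)
6. 3518.519ms @ 19/4 + 555.556ms (3/4)
7. 4074.074ms @ 11/2 + 185.185ms (1/4)
8. 4259.259ms @ 23/4 + 185.185ms (1/4)

note 2 onset = 1b = 740.741ms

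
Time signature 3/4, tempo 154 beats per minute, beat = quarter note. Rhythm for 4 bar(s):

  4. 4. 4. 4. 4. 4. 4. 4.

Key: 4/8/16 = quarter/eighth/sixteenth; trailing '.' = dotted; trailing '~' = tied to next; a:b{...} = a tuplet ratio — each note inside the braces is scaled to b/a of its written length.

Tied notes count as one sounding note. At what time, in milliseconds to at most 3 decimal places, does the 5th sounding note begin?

note 5 onset = 6b = 2337.662ms

1. 0.0ms @ 0 + 584.416ms (3/2)
2. 584.416ms @ 3/2 + 584.416ms (3/2)
3. 1168.831ms @ 3 + 584.416ms (3/2)
4. 1753.247ms @ 9/2 + 584.416ms (3/2)
5. 2337.662ms @ 6 + 584.416ms (3/2)
6. 2922.078ms @ 15/2 + 584.416ms (3/2)
7. 3506.494ms @ 9 + 584.416ms (3/2)
8. 4090.909ms @ 21/2 + 584.416ms (3/2)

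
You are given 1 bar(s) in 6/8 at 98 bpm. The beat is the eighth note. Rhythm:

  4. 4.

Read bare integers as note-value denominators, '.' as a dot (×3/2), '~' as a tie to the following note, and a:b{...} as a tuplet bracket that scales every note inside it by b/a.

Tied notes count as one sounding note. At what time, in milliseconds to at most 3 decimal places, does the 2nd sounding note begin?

1. 0.0ms @ 0 + 1836.735ms (3)
2. 1836.735ms @ 3 + 1836.735ms (3)

note 2 onset = 3b = 1836.735ms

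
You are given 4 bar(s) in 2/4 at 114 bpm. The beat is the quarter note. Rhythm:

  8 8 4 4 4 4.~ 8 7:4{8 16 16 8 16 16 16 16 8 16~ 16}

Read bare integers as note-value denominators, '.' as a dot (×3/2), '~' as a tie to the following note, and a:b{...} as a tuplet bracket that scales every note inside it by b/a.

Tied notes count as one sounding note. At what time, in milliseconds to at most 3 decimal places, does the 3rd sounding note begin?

note 3 onset = 1b = 526.316ms

1. 0.0ms @ 0 + 263.158ms (1/2)
2. 263.158ms @ 1/2 + 263.158ms (1/2)
3. 526.316ms @ 1 + 526.316ms (1)
4. 1052.632ms @ 2 + 526.316ms (1)
5. 1578.947ms @ 3 + 526.316ms (1)
6. 2105.263ms @ 4 + 1052.632ms (2)
7. 3157.895ms @ 6 + 150.376ms (2/7)
8. 3308.271ms @ 44/7 + 75.188ms (1/7)
9. 3383.459ms @ 45/7 + 75.188ms (1/7)
10. 3458.647ms @ 46/7 + 150.376ms (2/7)
11. 3609.023ms @ 48/7 + 75.188ms (1/7)
12. 3684.211ms @ 7 + 75.188ms (1/7)
13. 3759.398ms @ 50/7 + 75.188ms (1/7)
14. 3834.586ms @ 51/7 + 75.188ms (1/7)
15. 3909.774ms @ 52/7 + 150.376ms (2/7)
16. 4060.15ms @ 54/7 + 150.376ms (2/7)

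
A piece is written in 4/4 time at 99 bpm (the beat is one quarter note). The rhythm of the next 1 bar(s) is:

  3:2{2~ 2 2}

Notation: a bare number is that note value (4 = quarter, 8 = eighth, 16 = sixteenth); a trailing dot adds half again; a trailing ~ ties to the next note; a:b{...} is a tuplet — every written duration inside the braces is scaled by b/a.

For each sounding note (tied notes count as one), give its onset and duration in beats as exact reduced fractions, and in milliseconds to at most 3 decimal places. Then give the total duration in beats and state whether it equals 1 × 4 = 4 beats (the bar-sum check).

1) 0.0ms=0b +1616.162ms=8/3b
2) 1616.162ms=8/3b +808.081ms=4/3b
Σ=4b of 4 (99bpm 4/4) — PASS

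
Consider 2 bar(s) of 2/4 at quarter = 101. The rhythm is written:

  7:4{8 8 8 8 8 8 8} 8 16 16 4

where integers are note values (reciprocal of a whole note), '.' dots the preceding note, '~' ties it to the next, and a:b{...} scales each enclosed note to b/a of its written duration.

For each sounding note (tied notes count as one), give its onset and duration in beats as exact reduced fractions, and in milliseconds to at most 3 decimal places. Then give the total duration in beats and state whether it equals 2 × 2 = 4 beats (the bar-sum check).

1) 0.0ms=0b +169.731ms=2/7b
2) 169.731ms=2/7b +169.731ms=2/7b
3) 339.463ms=4/7b +169.731ms=2/7b
4) 509.194ms=6/7b +169.731ms=2/7b
5) 678.925ms=8/7b +169.731ms=2/7b
6) 848.656ms=10/7b +169.731ms=2/7b
7) 1018.388ms=12/7b +169.731ms=2/7b
8) 1188.119ms=2b +297.03ms=1/2b
9) 1485.149ms=5/2b +148.515ms=1/4b
10) 1633.663ms=11/4b +148.515ms=1/4b
11) 1782.178ms=3b +594.059ms=1b
Σ=4b of 4 (101bpm 2/4) — PASS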